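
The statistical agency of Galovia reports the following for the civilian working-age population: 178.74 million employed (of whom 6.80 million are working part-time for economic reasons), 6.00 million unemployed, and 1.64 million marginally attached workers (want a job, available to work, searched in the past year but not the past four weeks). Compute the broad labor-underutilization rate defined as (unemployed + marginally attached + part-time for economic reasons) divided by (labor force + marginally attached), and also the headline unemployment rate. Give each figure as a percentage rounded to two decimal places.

Broad underutilization rate ≈ 7.75%; headline unemployment rate ≈ 3.25%.

Labor force = 178.74 + 6.00 = 184.74 million.
Numerator = 6.00 + 1.64 + 6.80 = 14.44 million.
Denominator = 184.74 + 1.64 = 186.38 million.
Broad rate = 14.44 / 186.38 = 7.75%.
Headline unemployment rate = 6.00 / 184.74 = 3.25%.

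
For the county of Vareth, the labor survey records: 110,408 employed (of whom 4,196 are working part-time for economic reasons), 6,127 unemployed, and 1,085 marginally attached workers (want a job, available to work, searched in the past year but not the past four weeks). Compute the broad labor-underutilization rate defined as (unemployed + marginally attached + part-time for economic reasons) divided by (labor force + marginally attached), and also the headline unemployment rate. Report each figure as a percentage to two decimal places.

Labor force = 110,408 + 6,127 = 116,535.
Numerator = 6,127 + 1,085 + 4,196 = 11,408.
Denominator = 116,535 + 1,085 = 117,620.
Broad rate = 11,408 / 117,620 = 9.70%.
Headline unemployment rate = 6,127 / 116,535 = 5.26%.

Broad underutilization rate ≈ 9.70%; headline unemployment rate ≈ 5.26%.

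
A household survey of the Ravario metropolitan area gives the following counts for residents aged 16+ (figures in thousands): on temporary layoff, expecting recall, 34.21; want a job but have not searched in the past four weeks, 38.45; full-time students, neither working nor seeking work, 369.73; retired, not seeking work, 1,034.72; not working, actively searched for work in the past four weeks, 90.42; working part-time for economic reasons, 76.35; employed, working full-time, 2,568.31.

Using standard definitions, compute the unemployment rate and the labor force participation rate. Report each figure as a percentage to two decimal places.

Employed = 76.35 + 2,568.31 = 2,644.66 thousand (anyone who worked, including part-time for economic reasons, counts as employed).
Unemployed = 34.21 + 90.42 = 124.63 thousand (jobless and actively searching, or on temporary layoff).
Labor force = 2,644.66 + 124.63 = 2,769.29 thousand.
Not in labor force = 38.45 + 369.73 + 1,034.72 = 1,442.90 thousand (those not working and not actively searching are outside the labor force — including those who want a job but have given up searching).
Civilian working-age population = 2,769.29 + 1,442.90 = 4,212.19 thousand.
Unemployment rate = 124.63 / 2,769.29 = 4.50%.
Labor force participation rate = 2,769.29 / 4,212.19 = 65.74%.

Unemployment rate ≈ 4.50%; labor force participation rate ≈ 65.74%.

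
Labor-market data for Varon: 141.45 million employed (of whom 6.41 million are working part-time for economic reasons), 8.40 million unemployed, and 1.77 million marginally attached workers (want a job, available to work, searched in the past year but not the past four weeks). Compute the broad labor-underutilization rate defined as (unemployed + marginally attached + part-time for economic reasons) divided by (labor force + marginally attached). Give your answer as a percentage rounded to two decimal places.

Labor force = 141.45 + 8.40 = 149.85 million.
Numerator = 8.40 + 1.77 + 6.41 = 16.58 million.
Denominator = 149.85 + 1.77 = 151.62 million.
Broad rate = 16.58 / 151.62 = 10.94%.

Broad underutilization rate ≈ 10.94%.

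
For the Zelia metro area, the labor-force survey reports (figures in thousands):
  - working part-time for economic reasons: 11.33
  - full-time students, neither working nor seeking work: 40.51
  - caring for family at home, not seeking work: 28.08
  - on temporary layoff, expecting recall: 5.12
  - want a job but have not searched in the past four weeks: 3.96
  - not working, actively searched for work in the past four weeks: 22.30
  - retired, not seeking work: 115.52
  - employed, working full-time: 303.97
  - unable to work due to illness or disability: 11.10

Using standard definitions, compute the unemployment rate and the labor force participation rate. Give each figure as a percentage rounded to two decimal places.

Unemployment rate ≈ 8.00%; labor force participation rate ≈ 63.25%.

Employed = 11.33 + 303.97 = 315.30 thousand (anyone who worked, including part-time for economic reasons, counts as employed).
Unemployed = 5.12 + 22.30 = 27.42 thousand (jobless and actively searching, or on temporary layoff).
Labor force = 315.30 + 27.42 = 342.72 thousand.
Not in labor force = 40.51 + 28.08 + 3.96 + 115.52 + 11.10 = 199.17 thousand (those not working and not actively searching are outside the labor force — including those who want a job but have given up searching).
Civilian working-age population = 342.72 + 199.17 = 541.89 thousand.
Unemployment rate = 27.42 / 342.72 = 8.00%.
Labor force participation rate = 342.72 / 541.89 = 63.25%.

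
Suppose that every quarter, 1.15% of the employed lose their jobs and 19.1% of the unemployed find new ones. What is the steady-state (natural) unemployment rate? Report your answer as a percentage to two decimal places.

At steady state the flows balance: s·E = f·U, so U/(E+U) = s/(s+f).
u* = 1.15 / (1.15 + 19.1) = 1.15 / 20.25 = 5.68%.

Steady-state unemployment rate ≈ 5.68%.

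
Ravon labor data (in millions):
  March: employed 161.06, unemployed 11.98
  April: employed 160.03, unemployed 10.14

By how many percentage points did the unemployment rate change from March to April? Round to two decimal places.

March: labor force = 161.06 + 11.98 = 173.04; u = 11.98/173.04 = 6.92%.
April: labor force = 160.03 + 10.14 = 170.17; u = 10.14/170.17 = 5.96%.
Change = 5.96% − 6.92% = −0.96 pp.

The unemployment rate changed by −0.96 percentage points.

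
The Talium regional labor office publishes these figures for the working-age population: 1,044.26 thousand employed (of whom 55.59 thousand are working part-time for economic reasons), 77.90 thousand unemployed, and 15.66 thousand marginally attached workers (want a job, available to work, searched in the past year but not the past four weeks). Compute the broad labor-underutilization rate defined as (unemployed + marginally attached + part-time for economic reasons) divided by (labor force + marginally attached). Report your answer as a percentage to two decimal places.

Broad underutilization rate ≈ 13.11%.

Labor force = 1,044.26 + 77.90 = 1,122.16 thousand.
Numerator = 77.90 + 15.66 + 55.59 = 149.15 thousand.
Denominator = 1,122.16 + 15.66 = 1,137.82 thousand.
Broad rate = 149.15 / 1,137.82 = 13.11%.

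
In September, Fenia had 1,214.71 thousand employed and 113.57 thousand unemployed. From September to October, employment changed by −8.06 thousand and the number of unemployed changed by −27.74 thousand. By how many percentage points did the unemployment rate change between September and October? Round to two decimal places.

September: labor force = 1,214.71 + 113.57 = 1,328.28; u = 113.57/1,328.28 = 8.55%.
October: labor force = 1,206.65 + 85.83 = 1,292.48; u = 85.83/1,292.48 = 6.64%.
Change = 6.64% − 8.55% = −1.91 pp.

The unemployment rate changed by −1.91 percentage points.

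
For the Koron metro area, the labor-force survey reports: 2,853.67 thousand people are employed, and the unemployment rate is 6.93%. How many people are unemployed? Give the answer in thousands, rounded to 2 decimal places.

About 212.48 thousand are unemployed.

Let U be the number unemployed. The labor force is E + U, and U/(E+U) = 0.0693.
So U = 0.0693 × 2,853.67 / (1 − 0.0693) = 197.7593 / 0.9307 ≈ 212.48 thousand.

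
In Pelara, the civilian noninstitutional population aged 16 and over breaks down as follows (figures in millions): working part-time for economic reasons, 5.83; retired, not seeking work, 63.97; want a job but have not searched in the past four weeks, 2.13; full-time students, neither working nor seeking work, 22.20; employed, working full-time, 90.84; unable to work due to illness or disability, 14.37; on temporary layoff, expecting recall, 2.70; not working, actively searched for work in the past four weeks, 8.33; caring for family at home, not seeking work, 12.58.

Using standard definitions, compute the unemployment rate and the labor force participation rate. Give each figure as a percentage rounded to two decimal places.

Employed = 5.83 + 90.84 = 96.67 million (anyone who worked, including part-time for economic reasons, counts as employed).
Unemployed = 2.70 + 8.33 = 11.03 million (jobless and actively searching, or on temporary layoff).
Labor force = 96.67 + 11.03 = 107.70 million.
Not in labor force = 63.97 + 2.13 + 22.20 + 14.37 + 12.58 = 115.25 million (those not working and not actively searching are outside the labor force — including those who want a job but have given up searching).
Civilian working-age population = 107.70 + 115.25 = 222.95 million.
Unemployment rate = 11.03 / 107.70 = 10.24%.
Labor force participation rate = 107.70 / 222.95 = 48.31%.

Unemployment rate ≈ 10.24%; labor force participation rate ≈ 48.31%.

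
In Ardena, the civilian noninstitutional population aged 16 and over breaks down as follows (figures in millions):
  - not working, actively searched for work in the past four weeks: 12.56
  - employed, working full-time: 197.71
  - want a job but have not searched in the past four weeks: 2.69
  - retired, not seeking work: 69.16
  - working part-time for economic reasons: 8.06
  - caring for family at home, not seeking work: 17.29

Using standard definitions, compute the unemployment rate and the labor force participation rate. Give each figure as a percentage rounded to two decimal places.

Unemployment rate ≈ 5.75%; labor force participation rate ≈ 71.01%.

Employed = 197.71 + 8.06 = 205.77 million (anyone who worked, including part-time for economic reasons, counts as employed).
Unemployed = 12.56 million.
Labor force = 205.77 + 12.56 = 218.33 million.
Not in labor force = 2.69 + 69.16 + 17.29 = 89.14 million (those not working and not actively searching are outside the labor force — including those who want a job but have given up searching).
Civilian working-age population = 218.33 + 89.14 = 307.47 million.
Unemployment rate = 12.56 / 218.33 = 5.75%.
Labor force participation rate = 218.33 / 307.47 = 71.01%.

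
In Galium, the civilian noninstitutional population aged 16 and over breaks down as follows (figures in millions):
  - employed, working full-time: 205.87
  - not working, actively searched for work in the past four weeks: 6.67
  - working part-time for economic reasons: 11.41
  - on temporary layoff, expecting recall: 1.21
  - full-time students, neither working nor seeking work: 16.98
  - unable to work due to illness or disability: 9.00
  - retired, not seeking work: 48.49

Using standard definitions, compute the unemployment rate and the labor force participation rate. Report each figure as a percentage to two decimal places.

Unemployment rate ≈ 3.50%; labor force participation rate ≈ 75.15%.

Employed = 205.87 + 11.41 = 217.28 million (anyone who worked, including part-time for economic reasons, counts as employed).
Unemployed = 6.67 + 1.21 = 7.88 million (jobless and actively searching, or on temporary layoff).
Labor force = 217.28 + 7.88 = 225.16 million.
Not in labor force = 16.98 + 9.00 + 48.49 = 74.47 million (those not working and not actively searching are outside the labor force).
Civilian working-age population = 225.16 + 74.47 = 299.63 million.
Unemployment rate = 7.88 / 225.16 = 3.50%.
Labor force participation rate = 225.16 / 299.63 = 75.15%.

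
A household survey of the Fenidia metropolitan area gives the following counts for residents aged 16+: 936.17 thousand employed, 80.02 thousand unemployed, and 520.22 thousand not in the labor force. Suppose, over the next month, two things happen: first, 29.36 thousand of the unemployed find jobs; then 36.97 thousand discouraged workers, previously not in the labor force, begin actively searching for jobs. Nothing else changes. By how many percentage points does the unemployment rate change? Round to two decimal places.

The unemployment rate changes by +0.45 percentage points.

Initially, labor force = 936.17 + 80.02 = 1,016.19 thousand, so u = 80.02/1,016.19 = 7.87%.
After the first change, unemployed falls and employed rises by 29.36; labor force unchanged → E = 965.53, U = 50.66, labor force = 1,016.19 thousand.
After the second change, unemployed and labor force both rise by 36.97 → E = 965.53, U = 87.63, labor force = 1,053.16 thousand.
New unemployment rate = 87.63 / 1,053.16 = 8.32%.
Change = 8.32% − 7.87% = +0.45 percentage points.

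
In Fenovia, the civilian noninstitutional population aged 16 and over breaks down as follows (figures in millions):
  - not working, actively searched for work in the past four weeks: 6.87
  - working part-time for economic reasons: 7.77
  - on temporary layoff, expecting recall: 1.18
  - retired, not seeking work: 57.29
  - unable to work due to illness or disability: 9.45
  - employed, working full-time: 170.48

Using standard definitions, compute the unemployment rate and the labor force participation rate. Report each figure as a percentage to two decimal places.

Employed = 7.77 + 170.48 = 178.25 million (anyone who worked, including part-time for economic reasons, counts as employed).
Unemployed = 6.87 + 1.18 = 8.05 million (jobless and actively searching, or on temporary layoff).
Labor force = 178.25 + 8.05 = 186.30 million.
Not in labor force = 57.29 + 9.45 = 66.74 million (those not working and not actively searching are outside the labor force).
Civilian working-age population = 186.30 + 66.74 = 253.04 million.
Unemployment rate = 8.05 / 186.30 = 4.32%.
Labor force participation rate = 186.30 / 253.04 = 73.62%.

Unemployment rate ≈ 4.32%; labor force participation rate ≈ 73.62%.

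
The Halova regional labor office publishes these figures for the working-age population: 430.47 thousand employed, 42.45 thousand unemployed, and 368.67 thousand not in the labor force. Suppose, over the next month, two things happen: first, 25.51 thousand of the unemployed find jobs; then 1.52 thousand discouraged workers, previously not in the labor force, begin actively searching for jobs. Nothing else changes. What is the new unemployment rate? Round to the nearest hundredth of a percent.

New unemployment rate ≈ 3.89%.

Initially, labor force = 430.47 + 42.45 = 472.92 thousand, so u = 42.45/472.92 = 8.98%.
After the first change, unemployed falls and employed rises by 25.51; labor force unchanged → E = 455.98, U = 16.94, labor force = 472.92 thousand.
After the second change, unemployed and labor force both rise by 1.52 → E = 455.98, U = 18.46, labor force = 474.44 thousand.
New unemployment rate = 18.46 / 474.44 = 3.89%.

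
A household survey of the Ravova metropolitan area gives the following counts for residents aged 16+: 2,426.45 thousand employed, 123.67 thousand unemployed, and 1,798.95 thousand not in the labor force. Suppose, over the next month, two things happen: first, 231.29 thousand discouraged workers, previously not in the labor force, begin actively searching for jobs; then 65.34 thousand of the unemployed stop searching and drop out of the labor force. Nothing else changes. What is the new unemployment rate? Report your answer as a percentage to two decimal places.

New unemployment rate ≈ 10.66%.

Initially, labor force = 2,426.45 + 123.67 = 2,550.12 thousand, so u = 123.67/2,550.12 = 4.85%.
After the first change, unemployed and labor force both rise by 231.29 → E = 2,426.45, U = 354.96, labor force = 2,781.41 thousand.
After the second change, unemployed and labor force both fall by 65.34 → E = 2,426.45, U = 289.62, labor force = 2,716.07 thousand.
New unemployment rate = 289.62 / 2,716.07 = 10.66%.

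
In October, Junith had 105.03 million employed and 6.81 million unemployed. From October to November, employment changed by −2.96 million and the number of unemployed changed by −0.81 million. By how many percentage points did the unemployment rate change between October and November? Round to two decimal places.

October: labor force = 105.03 + 6.81 = 111.84; u = 6.81/111.84 = 6.09%.
November: labor force = 102.07 + 6.00 = 108.07; u = 6.00/108.07 = 5.55%.
Change = 5.55% − 6.09% = −0.54 pp.

The unemployment rate changed by −0.54 percentage points.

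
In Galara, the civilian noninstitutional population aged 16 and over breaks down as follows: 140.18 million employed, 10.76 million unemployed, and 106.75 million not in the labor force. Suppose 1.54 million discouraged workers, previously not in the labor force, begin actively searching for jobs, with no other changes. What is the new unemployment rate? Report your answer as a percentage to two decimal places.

New unemployment rate ≈ 8.07%.

Initially, labor force = 140.18 + 10.76 = 150.94 million, so u = 10.76/150.94 = 7.13%.
After the change, unemployed and labor force both rise by 1.54 → E = 140.18, U = 12.30, labor force = 152.48 million.
New unemployment rate = 12.30 / 152.48 = 8.07%.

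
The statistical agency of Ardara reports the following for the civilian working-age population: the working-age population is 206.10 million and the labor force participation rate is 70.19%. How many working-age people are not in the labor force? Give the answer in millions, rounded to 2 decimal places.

About 61.44 million are not in the labor force.

Share not in the labor force = 1 − 0.7019 = 0.2981.
Not in labor force = 0.2981 × 206.10 ≈ 61.44 million.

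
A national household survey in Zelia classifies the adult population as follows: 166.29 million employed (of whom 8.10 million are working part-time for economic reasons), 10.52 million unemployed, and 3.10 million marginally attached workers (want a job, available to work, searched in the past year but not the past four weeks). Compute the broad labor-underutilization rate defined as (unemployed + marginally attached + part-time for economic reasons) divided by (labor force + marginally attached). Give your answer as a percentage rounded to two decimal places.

Broad underutilization rate ≈ 12.07%.

Labor force = 166.29 + 10.52 = 176.81 million.
Numerator = 10.52 + 3.10 + 8.10 = 21.72 million.
Denominator = 176.81 + 3.10 = 179.91 million.
Broad rate = 21.72 / 179.91 = 12.07%.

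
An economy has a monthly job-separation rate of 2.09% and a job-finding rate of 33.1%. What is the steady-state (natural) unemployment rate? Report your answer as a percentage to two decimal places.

At steady state the flows balance: s·E = f·U, so U/(E+U) = s/(s+f).
u* = 2.09 / (2.09 + 33.1) = 2.09 / 35.19 = 5.94%.

Steady-state unemployment rate ≈ 5.94%.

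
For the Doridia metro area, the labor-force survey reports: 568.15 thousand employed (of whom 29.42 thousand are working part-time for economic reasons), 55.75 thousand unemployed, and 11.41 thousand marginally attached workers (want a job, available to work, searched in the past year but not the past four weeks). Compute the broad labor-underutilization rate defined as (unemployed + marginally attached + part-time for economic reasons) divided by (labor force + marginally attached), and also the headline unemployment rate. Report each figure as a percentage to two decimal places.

Labor force = 568.15 + 55.75 = 623.90 thousand.
Numerator = 55.75 + 11.41 + 29.42 = 96.58 thousand.
Denominator = 623.90 + 11.41 = 635.31 thousand.
Broad rate = 96.58 / 635.31 = 15.20%.
Headline unemployment rate = 55.75 / 623.90 = 8.94%.

Broad underutilization rate ≈ 15.20%; headline unemployment rate ≈ 8.94%.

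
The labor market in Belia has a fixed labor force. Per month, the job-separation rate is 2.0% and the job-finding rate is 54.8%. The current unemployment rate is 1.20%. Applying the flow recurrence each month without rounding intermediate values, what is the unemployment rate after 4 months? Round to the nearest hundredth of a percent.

Unemployment rate after four months ≈ 3.44%.

With a fixed labor force, u_{t+1} = u_t + s·(1−u_t) − f·u_t = u_t·(1−s−f) + s.
Here 1−s−f = 0.432 and s = 0.020.
u_1 = 0.012000 × 0.432 + 0.020 = 0.025184.
u_2 = 0.025184 × 0.432 + 0.020 = 0.030879.
u_3 = 0.030879 × 0.432 + 0.020 = 0.033340.
u_4 = 0.033340 × 0.432 + 0.020 = 0.034403.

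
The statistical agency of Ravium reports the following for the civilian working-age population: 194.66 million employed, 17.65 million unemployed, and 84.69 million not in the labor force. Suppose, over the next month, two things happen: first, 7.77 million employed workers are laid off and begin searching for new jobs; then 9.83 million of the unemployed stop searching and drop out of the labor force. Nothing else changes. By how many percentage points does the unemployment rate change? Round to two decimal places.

Initially, labor force = 194.66 + 17.65 = 212.31 million, so u = 17.65/212.31 = 8.31%.
After the first change, employed falls and unemployed rises by 7.77; labor force unchanged → E = 186.89, U = 25.42, labor force = 212.31 million.
After the second change, unemployed and labor force both fall by 9.83 → E = 186.89, U = 15.59, labor force = 202.48 million.
New unemployment rate = 15.59 / 202.48 = 7.70%.
Change = 7.70% − 8.31% = −0.61 percentage points.

The unemployment rate changes by −0.61 percentage points.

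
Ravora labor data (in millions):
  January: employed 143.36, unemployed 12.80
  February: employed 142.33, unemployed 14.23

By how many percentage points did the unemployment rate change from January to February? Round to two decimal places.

January: labor force = 143.36 + 12.80 = 156.16; u = 12.80/156.16 = 8.20%.
February: labor force = 142.33 + 14.23 = 156.56; u = 14.23/156.56 = 9.09%.
Change = 9.09% − 8.20% = +0.89 pp.

The unemployment rate changed by +0.89 percentage points.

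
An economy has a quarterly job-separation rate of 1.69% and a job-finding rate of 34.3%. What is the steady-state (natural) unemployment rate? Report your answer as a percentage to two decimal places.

At steady state the flows balance: s·E = f·U, so U/(E+U) = s/(s+f).
u* = 1.69 / (1.69 + 34.3) = 1.69 / 35.99 = 4.70%.

Steady-state unemployment rate ≈ 4.70%.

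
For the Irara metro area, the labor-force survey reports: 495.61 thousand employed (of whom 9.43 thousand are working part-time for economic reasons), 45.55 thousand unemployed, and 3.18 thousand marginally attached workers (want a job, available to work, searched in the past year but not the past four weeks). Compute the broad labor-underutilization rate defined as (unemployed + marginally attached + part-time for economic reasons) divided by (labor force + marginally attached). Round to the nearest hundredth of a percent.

Broad underutilization rate ≈ 10.68%.

Labor force = 495.61 + 45.55 = 541.16 thousand.
Numerator = 45.55 + 3.18 + 9.43 = 58.16 thousand.
Denominator = 541.16 + 3.18 = 544.34 thousand.
Broad rate = 58.16 / 544.34 = 10.68%.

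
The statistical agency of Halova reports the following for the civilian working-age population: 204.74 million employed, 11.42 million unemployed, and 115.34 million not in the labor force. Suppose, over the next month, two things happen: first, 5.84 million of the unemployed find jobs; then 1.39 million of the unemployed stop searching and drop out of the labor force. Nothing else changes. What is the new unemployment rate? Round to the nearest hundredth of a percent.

New unemployment rate ≈ 1.95%.

Initially, labor force = 204.74 + 11.42 = 216.16 million, so u = 11.42/216.16 = 5.28%.
After the first change, unemployed falls and employed rises by 5.84; labor force unchanged → E = 210.58, U = 5.58, labor force = 216.16 million.
After the second change, unemployed and labor force both fall by 1.39 → E = 210.58, U = 4.19, labor force = 214.77 million.
New unemployment rate = 4.19 / 214.77 = 1.95%.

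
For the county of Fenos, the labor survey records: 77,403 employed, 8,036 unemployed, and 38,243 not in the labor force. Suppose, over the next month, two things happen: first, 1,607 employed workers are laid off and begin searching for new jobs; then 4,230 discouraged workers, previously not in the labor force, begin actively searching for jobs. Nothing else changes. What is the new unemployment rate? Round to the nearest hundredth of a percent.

Initially, labor force = 77,403 + 8,036 = 85,439, so u = 8,036/85,439 = 9.41%.
After the first change, employed falls and unemployed rises by 1,607; labor force unchanged → E = 75,796, U = 9,643, labor force = 85,439.
After the second change, unemployed and labor force both rise by 4,230 → E = 75,796, U = 13,873, labor force = 89,669.
New unemployment rate = 13,873 / 89,669 = 15.47%.

New unemployment rate ≈ 15.47%.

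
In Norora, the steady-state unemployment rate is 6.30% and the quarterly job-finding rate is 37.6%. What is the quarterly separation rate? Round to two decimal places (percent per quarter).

Separation rate ≈ 2.53% per quarter.

From u* = s/(s+f): s = u·f/(1−u).
s = 0.0630 × 37.6 / (1 − 0.0630) = 2.3688 / 0.9370 ≈ 2.53% per quarter.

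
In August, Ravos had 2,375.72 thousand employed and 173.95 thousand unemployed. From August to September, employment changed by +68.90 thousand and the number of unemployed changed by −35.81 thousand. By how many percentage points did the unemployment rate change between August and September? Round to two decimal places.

August: labor force = 2,375.72 + 173.95 = 2,549.67; u = 173.95/2,549.67 = 6.82%.
September: labor force = 2,444.62 + 138.14 = 2,582.76; u = 138.14/2,582.76 = 5.35%.
Change = 5.35% − 6.82% = −1.47 pp.

The unemployment rate changed by −1.47 percentage points.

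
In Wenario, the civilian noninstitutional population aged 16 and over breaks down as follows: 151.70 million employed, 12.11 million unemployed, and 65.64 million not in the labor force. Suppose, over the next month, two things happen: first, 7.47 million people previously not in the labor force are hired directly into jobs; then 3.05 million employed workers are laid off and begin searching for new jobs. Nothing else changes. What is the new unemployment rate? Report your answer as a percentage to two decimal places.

Initially, labor force = 151.70 + 12.11 = 163.81 million, so u = 12.11/163.81 = 7.39%.
After the first change, employed and labor force both rise by 7.47; unemployed unchanged → E = 159.17, U = 12.11, labor force = 171.28 million.
After the second change, employed falls and unemployed rises by 3.05; labor force unchanged → E = 156.12, U = 15.16, labor force = 171.28 million.
New unemployment rate = 15.16 / 171.28 = 8.85%.

New unemployment rate ≈ 8.85%.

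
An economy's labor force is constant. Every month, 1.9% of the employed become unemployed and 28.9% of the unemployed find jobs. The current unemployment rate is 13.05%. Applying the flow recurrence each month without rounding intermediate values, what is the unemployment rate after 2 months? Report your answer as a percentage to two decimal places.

With a fixed labor force, u_{t+1} = u_t + s·(1−u_t) − f·u_t = u_t·(1−s−f) + s.
Here 1−s−f = 0.692 and s = 0.019.
u_1 = 0.130500 × 0.692 + 0.019 = 0.109306.
u_2 = 0.109306 × 0.692 + 0.019 = 0.094640.

Unemployment rate after two months ≈ 9.46%.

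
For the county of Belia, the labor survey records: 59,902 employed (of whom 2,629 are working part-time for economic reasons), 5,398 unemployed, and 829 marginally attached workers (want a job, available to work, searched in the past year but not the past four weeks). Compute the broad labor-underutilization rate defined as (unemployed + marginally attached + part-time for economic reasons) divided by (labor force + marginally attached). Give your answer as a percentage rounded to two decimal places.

Labor force = 59,902 + 5,398 = 65,300.
Numerator = 5,398 + 829 + 2,629 = 8,856.
Denominator = 65,300 + 829 = 66,129.
Broad rate = 8,856 / 66,129 = 13.39%.

Broad underutilization rate ≈ 13.39%.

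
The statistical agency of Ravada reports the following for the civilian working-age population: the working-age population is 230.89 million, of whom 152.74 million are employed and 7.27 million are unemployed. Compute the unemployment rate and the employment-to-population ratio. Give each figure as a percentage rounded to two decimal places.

Unemployment rate ≈ 4.54%; employment-population ratio ≈ 66.15%.

Labor force = employed + unemployed = 152.74 + 7.27 = 160.01 million.
Unemployment rate = 7.27 / 160.01 = 4.54%.
Employment-population ratio = 152.74 / 230.89 = 66.15%.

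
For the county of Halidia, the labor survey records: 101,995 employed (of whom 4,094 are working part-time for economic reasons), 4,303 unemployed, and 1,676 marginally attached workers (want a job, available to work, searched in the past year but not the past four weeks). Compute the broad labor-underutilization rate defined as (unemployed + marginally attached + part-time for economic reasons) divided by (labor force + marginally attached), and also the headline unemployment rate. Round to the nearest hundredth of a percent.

Broad underutilization rate ≈ 9.33%; headline unemployment rate ≈ 4.05%.

Labor force = 101,995 + 4,303 = 106,298.
Numerator = 4,303 + 1,676 + 4,094 = 10,073.
Denominator = 106,298 + 1,676 = 107,974.
Broad rate = 10,073 / 107,974 = 9.33%.
Headline unemployment rate = 4,303 / 106,298 = 4.05%.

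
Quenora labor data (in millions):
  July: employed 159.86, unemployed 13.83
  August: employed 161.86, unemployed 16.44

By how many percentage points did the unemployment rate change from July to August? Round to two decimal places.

The unemployment rate changed by +1.26 percentage points.

July: labor force = 159.86 + 13.83 = 173.69; u = 13.83/173.69 = 7.96%.
August: labor force = 161.86 + 16.44 = 178.30; u = 16.44/178.30 = 9.22%.
Change = 9.22% − 7.96% = +1.26 pp.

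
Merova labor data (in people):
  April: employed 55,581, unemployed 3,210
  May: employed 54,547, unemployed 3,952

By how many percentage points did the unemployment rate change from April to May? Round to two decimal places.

The unemployment rate changed by +1.30 percentage points.

April: labor force = 55,581 + 3,210 = 58,791; u = 3,210/58,791 = 5.46%.
May: labor force = 54,547 + 3,952 = 58,499; u = 3,952/58,499 = 6.76%.
Change = 6.76% − 5.46% = +1.30 pp.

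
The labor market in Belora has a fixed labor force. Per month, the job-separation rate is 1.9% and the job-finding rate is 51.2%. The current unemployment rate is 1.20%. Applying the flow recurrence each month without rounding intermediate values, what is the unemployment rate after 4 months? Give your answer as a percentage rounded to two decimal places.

With a fixed labor force, u_{t+1} = u_t + s·(1−u_t) − f·u_t = u_t·(1−s−f) + s.
Here 1−s−f = 0.469 and s = 0.019.
u_1 = 0.012000 × 0.469 + 0.019 = 0.024628.
u_2 = 0.024628 × 0.469 + 0.019 = 0.030551.
u_3 = 0.030551 × 0.469 + 0.019 = 0.033328.
u_4 = 0.033328 × 0.469 + 0.019 = 0.034631.

Unemployment rate after four months ≈ 3.46%.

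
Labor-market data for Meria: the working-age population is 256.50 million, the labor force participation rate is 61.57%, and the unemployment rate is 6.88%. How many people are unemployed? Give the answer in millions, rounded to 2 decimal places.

About 10.87 million are unemployed.

Labor force = 0.6157 × 256.50 = 157.93 million.
Unemployed = 0.0688 × 157.93 ≈ 10.87 million.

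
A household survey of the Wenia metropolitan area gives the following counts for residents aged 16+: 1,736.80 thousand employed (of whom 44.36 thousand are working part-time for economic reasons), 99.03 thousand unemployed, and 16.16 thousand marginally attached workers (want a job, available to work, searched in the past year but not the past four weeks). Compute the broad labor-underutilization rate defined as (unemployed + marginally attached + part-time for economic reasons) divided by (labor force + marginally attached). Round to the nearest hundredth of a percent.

Labor force = 1,736.80 + 99.03 = 1,835.83 thousand.
Numerator = 99.03 + 16.16 + 44.36 = 159.55 thousand.
Denominator = 1,835.83 + 16.16 = 1,851.99 thousand.
Broad rate = 159.55 / 1,851.99 = 8.62%.

Broad underutilization rate ≈ 8.62%.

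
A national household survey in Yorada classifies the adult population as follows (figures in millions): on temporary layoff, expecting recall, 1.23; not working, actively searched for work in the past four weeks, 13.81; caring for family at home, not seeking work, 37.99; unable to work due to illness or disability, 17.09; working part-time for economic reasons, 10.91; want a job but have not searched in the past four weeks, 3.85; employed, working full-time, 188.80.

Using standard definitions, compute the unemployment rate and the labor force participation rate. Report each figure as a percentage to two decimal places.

Employed = 10.91 + 188.80 = 199.71 million (anyone who worked, including part-time for economic reasons, counts as employed).
Unemployed = 1.23 + 13.81 = 15.04 million (jobless and actively searching, or on temporary layoff).
Labor force = 199.71 + 15.04 = 214.75 million.
Not in labor force = 37.99 + 17.09 + 3.85 = 58.93 million (those not working and not actively searching are outside the labor force — including those who want a job but have given up searching).
Civilian working-age population = 214.75 + 58.93 = 273.68 million.
Unemployment rate = 15.04 / 214.75 = 7.00%.
Labor force participation rate = 214.75 / 273.68 = 78.47%.

Unemployment rate ≈ 7.00%; labor force participation rate ≈ 78.47%.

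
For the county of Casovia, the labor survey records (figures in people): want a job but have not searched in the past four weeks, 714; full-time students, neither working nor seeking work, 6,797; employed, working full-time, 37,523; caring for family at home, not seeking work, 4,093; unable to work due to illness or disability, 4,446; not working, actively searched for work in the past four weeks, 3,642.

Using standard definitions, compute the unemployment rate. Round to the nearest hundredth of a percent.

Employed = 37,523.
Unemployed = 3,642.
Labor force = 37,523 + 3,642 = 41,165.
Unemployment rate = 3,642 / 41,165 = 8.85%.

Unemployment rate ≈ 8.85%.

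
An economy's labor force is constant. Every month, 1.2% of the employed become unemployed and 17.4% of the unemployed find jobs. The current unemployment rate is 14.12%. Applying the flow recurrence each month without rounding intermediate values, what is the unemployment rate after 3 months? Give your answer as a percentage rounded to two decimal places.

Unemployment rate after three months ≈ 10.59%.

With a fixed labor force, u_{t+1} = u_t + s·(1−u_t) − f·u_t = u_t·(1−s−f) + s.
Here 1−s−f = 0.814 and s = 0.012.
u_1 = 0.141200 × 0.814 + 0.012 = 0.126937.
u_2 = 0.126937 × 0.814 + 0.012 = 0.115327.
u_3 = 0.115327 × 0.814 + 0.012 = 0.105876.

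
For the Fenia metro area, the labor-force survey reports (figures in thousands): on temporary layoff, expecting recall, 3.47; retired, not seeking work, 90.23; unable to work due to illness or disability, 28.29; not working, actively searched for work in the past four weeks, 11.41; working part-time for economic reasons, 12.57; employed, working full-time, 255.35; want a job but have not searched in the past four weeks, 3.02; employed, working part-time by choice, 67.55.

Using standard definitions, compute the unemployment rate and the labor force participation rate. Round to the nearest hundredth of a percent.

Unemployment rate ≈ 4.25%; labor force participation rate ≈ 74.24%.

Employed = 12.57 + 255.35 + 67.55 = 335.47 thousand (anyone who worked, including part-time for economic reasons, counts as employed).
Unemployed = 3.47 + 11.41 = 14.88 thousand (jobless and actively searching, or on temporary layoff).
Labor force = 335.47 + 14.88 = 350.35 thousand.
Not in labor force = 90.23 + 28.29 + 3.02 = 121.54 thousand (those not working and not actively searching are outside the labor force — including those who want a job but have given up searching).
Civilian working-age population = 350.35 + 121.54 = 471.89 thousand.
Unemployment rate = 14.88 / 350.35 = 4.25%.
Labor force participation rate = 350.35 / 471.89 = 74.24%.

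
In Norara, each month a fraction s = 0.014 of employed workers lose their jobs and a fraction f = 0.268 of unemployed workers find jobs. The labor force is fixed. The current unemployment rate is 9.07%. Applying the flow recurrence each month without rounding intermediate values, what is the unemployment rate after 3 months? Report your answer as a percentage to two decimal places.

Unemployment rate after three months ≈ 6.48%.

With a fixed labor force, u_{t+1} = u_t + s·(1−u_t) − f·u_t = u_t·(1−s−f) + s.
Here 1−s−f = 0.718 and s = 0.014.
u_1 = 0.090700 × 0.718 + 0.014 = 0.079123.
u_2 = 0.079123 × 0.718 + 0.014 = 0.070810.
u_3 = 0.070810 × 0.718 + 0.014 = 0.064842.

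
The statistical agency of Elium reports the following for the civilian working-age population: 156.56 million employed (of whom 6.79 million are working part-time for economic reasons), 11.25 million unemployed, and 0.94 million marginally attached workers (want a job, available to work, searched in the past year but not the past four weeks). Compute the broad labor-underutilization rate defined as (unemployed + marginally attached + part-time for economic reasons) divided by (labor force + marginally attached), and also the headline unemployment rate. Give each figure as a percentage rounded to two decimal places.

Labor force = 156.56 + 11.25 = 167.81 million.
Numerator = 11.25 + 0.94 + 6.79 = 18.98 million.
Denominator = 167.81 + 0.94 = 168.75 million.
Broad rate = 18.98 / 168.75 = 11.25%.
Headline unemployment rate = 11.25 / 167.81 = 6.70%.

Broad underutilization rate ≈ 11.25%; headline unemployment rate ≈ 6.70%.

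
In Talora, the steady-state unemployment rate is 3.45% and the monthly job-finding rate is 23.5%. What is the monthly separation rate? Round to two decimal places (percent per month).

Separation rate ≈ 0.84% per month.

From u* = s/(s+f): s = u·f/(1−u).
s = 0.0345 × 23.5 / (1 − 0.0345) = 0.8108 / 0.9655 ≈ 0.84% per month.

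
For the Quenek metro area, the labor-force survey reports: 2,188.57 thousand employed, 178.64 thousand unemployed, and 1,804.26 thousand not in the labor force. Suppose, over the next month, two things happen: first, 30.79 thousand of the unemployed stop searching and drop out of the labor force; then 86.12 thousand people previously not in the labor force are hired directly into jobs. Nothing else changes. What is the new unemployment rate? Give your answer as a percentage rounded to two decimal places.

New unemployment rate ≈ 6.10%.

Initially, labor force = 2,188.57 + 178.64 = 2,367.21 thousand, so u = 178.64/2,367.21 = 7.55%.
After the first change, unemployed and labor force both fall by 30.79 → E = 2,188.57, U = 147.85, labor force = 2,336.42 thousand.
After the second change, employed and labor force both rise by 86.12; unemployed unchanged → E = 2,274.69, U = 147.85, labor force = 2,422.54 thousand.
New unemployment rate = 147.85 / 2,422.54 = 6.10%.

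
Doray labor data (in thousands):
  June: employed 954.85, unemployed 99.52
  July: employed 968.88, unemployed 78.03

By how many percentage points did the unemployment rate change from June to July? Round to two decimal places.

June: labor force = 954.85 + 99.52 = 1,054.37; u = 99.52/1,054.37 = 9.44%.
July: labor force = 968.88 + 78.03 = 1,046.91; u = 78.03/1,046.91 = 7.45%.
Change = 7.45% − 9.44% = −1.99 pp.

The unemployment rate changed by −1.99 percentage points.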